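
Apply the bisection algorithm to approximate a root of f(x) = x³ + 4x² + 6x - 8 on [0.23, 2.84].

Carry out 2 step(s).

f(x) = x³ + 4x² + 6x - 8
Initial interval: [0.23, 2.84]

Iteration 1:
  c_1 = (0.230000 + 2.840000)/2 = 1.535000
  f(c_1) = f(1.535000) = 14.251705
  f(a) × f(c) < 0, new interval: [0.230000, 1.535000]
Iteration 2:
  c_2 = (0.230000 + 1.535000)/2 = 0.882500
  f(c_2) = f(0.882500) = 1.097522
  f(a) × f(c) < 0, new interval: [0.230000, 0.882500]

After 2 iteration(s), the approximation is c_2 = 0.882500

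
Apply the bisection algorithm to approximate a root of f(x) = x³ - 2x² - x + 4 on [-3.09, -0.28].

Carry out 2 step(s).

f(x) = x³ - 2x² - x + 4
Initial interval: [-3.09, -0.28]

Iteration 1:
  c_1 = (-3.090000 + (-0.280000))/2 = -1.685000
  f(c_1) = f(-1.685000) = -4.777544
  f(a) × f(c) ≥ 0, new interval: [-1.685000, -0.280000]
Iteration 2:
  c_2 = (-1.685000 + (-0.280000))/2 = -0.982500
  f(c_2) = f(-0.982500) = 2.103474
  f(a) × f(c) < 0, new interval: [-1.685000, -0.982500]

After 2 iteration(s), the approximation is c_2 = -0.982500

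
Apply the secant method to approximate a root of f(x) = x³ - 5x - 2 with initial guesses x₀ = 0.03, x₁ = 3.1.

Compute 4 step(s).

f(x) = x³ - 5x - 2
x₀ = 0.03, x₁ = 3.1

Secant formula: x_{n+1} = x_n - f(x_n)(x_n - x_{n-1})/(f(x_n) - f(x_{n-1}))

Iteration 1:
  f(0.030000) = -2.149973
  f(3.100000) = 12.291000
  x_2 = 3.100000 - 12.291000×(3.100000 - 0.030000)/(12.291000 - (-2.149973))
       = 0.487062
Iteration 2:
  f(3.100000) = 12.291000
  f(0.487062) = -4.319764
  x_3 = 0.487062 - (-4.319764)×(0.487062 - 3.100000)/(-4.319764 - 12.291000)
       = 1.166578
Iteration 3:
  f(0.487062) = -4.319764
  f(1.166578) = -6.245289
  x_4 = 1.166578 - (-6.245289)×(1.166578 - 0.487062)/(-6.245289 - (-4.319764))
       = -1.037378
Iteration 4:
  f(1.166578) = -6.245289
  f(-1.037378) = 2.070513
  x_5 = -1.037378 - 2.070513×(-1.037378 - 1.166578)/(2.070513 - (-6.245289))
       = -0.488626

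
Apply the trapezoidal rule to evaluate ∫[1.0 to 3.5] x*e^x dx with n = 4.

f(x) = x*e^x
a = 1.0, b = 3.5, n = 4
h = (b - a)/n = 0.625000

Trapezoidal rule: (h/2)[f(x₀) + 2f(x₁) + 2f(x₂) + ... + f(xₙ)]

x_0 = 1.0000, f(x_0) = 2.718282, coefficient = 1
x_1 = 1.6250, f(x_1) = 8.252431, coefficient = 2
x_2 = 2.2500, f(x_2) = 21.347406, coefficient = 2
x_3 = 2.8750, f(x_3) = 50.960594, coefficient = 2
x_4 = 3.5000, f(x_4) = 115.904082, coefficient = 1

I ≈ (0.625000/2) × 279.743226 = 87.419758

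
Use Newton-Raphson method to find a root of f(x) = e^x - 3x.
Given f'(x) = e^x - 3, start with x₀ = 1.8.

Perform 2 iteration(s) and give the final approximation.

f(x) = e^x - 3x
f'(x) = e^x - 3
x₀ = 1.8

Newton-Raphson formula: x_{n+1} = x_n - f(x_n)/f'(x_n)

Iteration 1:
  f(1.800000) = 0.649647
  f'(1.800000) = 3.049647
  x_1 = 1.800000 - 0.649647/3.049647 = 1.586976
Iteration 2:
  f(1.586976) = 0.128015
  f'(1.586976) = 1.888943
  x_2 = 1.586976 - 0.128015/1.888943 = 1.519206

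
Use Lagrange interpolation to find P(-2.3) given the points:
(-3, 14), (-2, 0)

Lagrange interpolation formula:
P(x) = Σ yᵢ × Lᵢ(x)
where Lᵢ(x) = Π_{j≠i} (x - xⱼ)/(xᵢ - xⱼ)

L_0(-2.3) = (-2.3 - (-2))/(-3 - (-2)) = 0.300000
L_1(-2.3) = (-2.3 - (-3))/(-2 - (-3)) = 0.700000

P(-2.3) = 14×L_0(-2.3) + 0×L_1(-2.3)
P(-2.3) = 4.200000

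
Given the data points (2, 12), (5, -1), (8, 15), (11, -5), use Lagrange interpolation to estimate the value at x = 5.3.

Lagrange interpolation formula:
P(x) = Σ yᵢ × Lᵢ(x)
where Lᵢ(x) = Π_{j≠i} (x - xⱼ)/(xᵢ - xⱼ)

L_0(5.3) = (5.3 - 5)/(2 - 5) × (5.3 - 8)/(2 - 8) × (5.3 - 11)/(2 - 11) = -0.028500
L_1(5.3) = (5.3 - 2)/(5 - 2) × (5.3 - 8)/(5 - 8) × (5.3 - 11)/(5 - 11) = 0.940500
L_2(5.3) = (5.3 - 2)/(8 - 2) × (5.3 - 5)/(8 - 5) × (5.3 - 11)/(8 - 11) = 0.104500
L_3(5.3) = (5.3 - 2)/(11 - 2) × (5.3 - 5)/(11 - 5) × (5.3 - 8)/(11 - 8) = -0.016500

P(5.3) = 12×L_0(5.3) + (-1)×L_1(5.3) + 15×L_2(5.3) + (-5)×L_3(5.3)
P(5.3) = 0.367500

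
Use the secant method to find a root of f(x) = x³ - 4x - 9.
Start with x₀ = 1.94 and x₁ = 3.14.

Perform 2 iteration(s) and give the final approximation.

f(x) = x³ - 4x - 9
x₀ = 1.94, x₁ = 3.14

Secant formula: x_{n+1} = x_n - f(x_n)(x_n - x_{n-1})/(f(x_n) - f(x_{n-1}))

Iteration 1:
  f(1.940000) = -9.458616
  f(3.140000) = 9.399144
  x_2 = 3.140000 - 9.399144×(3.140000 - 1.940000)/(9.399144 - (-9.458616))
       = 2.541892
Iteration 2:
  f(3.140000) = 9.399144
  f(2.541892) = -2.743854
  x_3 = 2.541892 - (-2.743854)×(2.541892 - 3.140000)/(-2.743854 - 9.399144)
       = 2.677042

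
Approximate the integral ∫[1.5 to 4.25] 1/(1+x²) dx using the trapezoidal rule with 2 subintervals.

f(x) = 1/(1+x²)
a = 1.5, b = 4.25, n = 2
h = (b - a)/n = 1.375000

Trapezoidal rule: (h/2)[f(x₀) + 2f(x₁) + 2f(x₂) + ... + f(xₙ)]

x_0 = 1.5000, f(x_0) = 0.307692, coefficient = 1
x_1 = 2.8750, f(x_1) = 0.107926, coefficient = 2
x_2 = 4.2500, f(x_2) = 0.052459, coefficient = 1

I ≈ (1.375000/2) × 0.576003 = 0.396002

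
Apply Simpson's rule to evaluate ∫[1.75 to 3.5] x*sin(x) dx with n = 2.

f(x) = x*sin(x)
a = 1.75, b = 3.5, n = 2
h = (b - a)/n = 0.875000

Simpson's rule: (h/3)[f(x₀) + 4f(x₁) + 2f(x₂) + ... + f(xₙ)]

x_0 = 1.7500, f(x_0) = 1.721975, coefficient = 1
x_1 = 2.6250, f(x_1) = 1.296541, coefficient = 4
x_2 = 3.5000, f(x_2) = -1.227741, coefficient = 1

I ≈ (0.875000/3) × 5.680397 = 1.656783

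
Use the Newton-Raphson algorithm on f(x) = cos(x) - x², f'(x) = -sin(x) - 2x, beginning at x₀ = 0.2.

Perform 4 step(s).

f(x) = cos(x) - x²
f'(x) = -sin(x) - 2x
x₀ = 0.2

Newton-Raphson formula: x_{n+1} = x_n - f(x_n)/f'(x_n)

Iteration 1:
  f(0.200000) = 0.940067
  f'(0.200000) = -0.598669
  x_1 = 0.200000 - 0.940067/(-0.598669) = 1.770260
Iteration 2:
  f(1.770260) = -3.331965
  f'(1.770260) = -4.520693
  x_2 = 1.770260 - (-3.331965)/(-4.520693) = 1.033213
Iteration 3:
  f(1.033213) = -0.555467
  f'(1.033213) = -2.925374
  x_3 = 1.033213 - (-0.555467)/(-2.925374) = 0.843334
Iteration 4:
  f(0.843334) = -0.046236
  f'(0.843334) = -2.433532
  x_4 = 0.843334 - (-0.046236)/(-2.433532) = 0.824335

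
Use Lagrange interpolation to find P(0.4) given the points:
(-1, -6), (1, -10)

Lagrange interpolation formula:
P(x) = Σ yᵢ × Lᵢ(x)
where Lᵢ(x) = Π_{j≠i} (x - xⱼ)/(xᵢ - xⱼ)

L_0(0.4) = (0.4 - 1)/(-1 - 1) = 0.300000
L_1(0.4) = (0.4 - (-1))/(1 - (-1)) = 0.700000

P(0.4) = (-6)×L_0(0.4) + (-10)×L_1(0.4)
P(0.4) = -8.800000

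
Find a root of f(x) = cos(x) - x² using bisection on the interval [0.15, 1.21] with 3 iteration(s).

f(x) = cos(x) - x²
Initial interval: [0.15, 1.21]

Iteration 1:
  c_1 = (0.150000 + 1.210000)/2 = 0.680000
  f(c_1) = f(0.680000) = 0.315173
  f(a) × f(c) ≥ 0, new interval: [0.680000, 1.210000]
Iteration 2:
  c_2 = (0.680000 + 1.210000)/2 = 0.945000
  f(c_2) = f(0.945000) = -0.307282
  f(a) × f(c) < 0, new interval: [0.680000, 0.945000]
Iteration 3:
  c_3 = (0.680000 + 0.945000)/2 = 0.812500
  f(c_3) = f(0.812500) = 0.027529
  f(a) × f(c) ≥ 0, new interval: [0.812500, 0.945000]

After 3 iteration(s), the approximation is c_3 = 0.812500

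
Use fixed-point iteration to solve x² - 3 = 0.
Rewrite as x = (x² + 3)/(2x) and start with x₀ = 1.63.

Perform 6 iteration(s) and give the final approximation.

Equation: x² - 3 = 0
Fixed-point form: x = (x² + 3)/(2x)
x₀ = 1.63

x_1 = g(1.630000) = 1.735245
x_2 = g(1.735245) = 1.732054
x_3 = g(1.732054) = 1.732051
x_4 = g(1.732051) = 1.732051
x_5 = g(1.732051) = 1.732051
x_6 = g(1.732051) = 1.732051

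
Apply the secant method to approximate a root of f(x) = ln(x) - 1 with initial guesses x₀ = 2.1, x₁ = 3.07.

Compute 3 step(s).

f(x) = ln(x) - 1
x₀ = 2.1, x₁ = 3.07

Secant formula: x_{n+1} = x_n - f(x_n)(x_n - x_{n-1})/(f(x_n) - f(x_{n-1}))

Iteration 1:
  f(2.100000) = -0.258063
  f(3.070000) = 0.121678
  x_2 = 3.070000 - 0.121678×(3.070000 - 2.100000)/(0.121678 - (-0.258063))
       = 2.759190
Iteration 2:
  f(3.070000) = 0.121678
  f(2.759190) = 0.014937
  x_3 = 2.759190 - 0.014937×(2.759190 - 3.070000)/(0.014937 - 0.121678)
       = 2.715696
Iteration 3:
  f(2.759190) = 0.014937
  f(2.715696) = -0.000952
  x_4 = 2.715696 - (-0.000952)×(2.715696 - 2.759190)/(-0.000952 - 0.014937)
       = 2.718301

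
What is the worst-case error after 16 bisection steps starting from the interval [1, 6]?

Bisection error bound: |error| ≤ (b-a)/2^n
|error| ≤ (6 - 1)/2^16 = 5/2^16
|error| ≤ 0.0000762939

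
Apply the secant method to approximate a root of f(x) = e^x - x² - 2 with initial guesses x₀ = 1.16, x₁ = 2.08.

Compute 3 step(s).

f(x) = e^x - x² - 2
x₀ = 1.16, x₁ = 2.08

Secant formula: x_{n+1} = x_n - f(x_n)(x_n - x_{n-1})/(f(x_n) - f(x_{n-1}))

Iteration 1:
  f(1.160000) = -0.155667
  f(2.080000) = 1.678069
  x_2 = 2.080000 - 1.678069×(2.080000 - 1.160000)/(1.678069 - (-0.155667))
       = 1.238099
Iteration 2:
  f(2.080000) = 1.678069
  f(1.238099) = -0.083838
  x_3 = 1.238099 - (-0.083838)×(1.238099 - 2.080000)/(-0.083838 - 1.678069)
       = 1.278160
Iteration 3:
  f(1.238099) = -0.083838
  f(1.278160) = -0.043665
  x_4 = 1.278160 - (-0.043665)×(1.278160 - 1.238099)/(-0.043665 - (-0.083838))
       = 1.321703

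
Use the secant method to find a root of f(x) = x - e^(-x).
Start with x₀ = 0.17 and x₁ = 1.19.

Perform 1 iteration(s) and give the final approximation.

f(x) = x - e^(-x)
x₀ = 0.17, x₁ = 1.19

Secant formula: x_{n+1} = x_n - f(x_n)(x_n - x_{n-1})/(f(x_n) - f(x_{n-1}))

Iteration 1:
  f(0.170000) = -0.673665
  f(1.190000) = 0.885779
  x_2 = 1.190000 - 0.885779×(1.190000 - 0.170000)/(0.885779 - (-0.673665))
       = 0.610630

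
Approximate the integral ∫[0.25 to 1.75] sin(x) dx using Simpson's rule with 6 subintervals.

f(x) = sin(x)
a = 0.25, b = 1.75, n = 6
h = (b - a)/n = 0.250000

Simpson's rule: (h/3)[f(x₀) + 4f(x₁) + 2f(x₂) + ... + f(xₙ)]

x_0 = 0.2500, f(x_0) = 0.247404, coefficient = 1
x_1 = 0.5000, f(x_1) = 0.479426, coefficient = 4
x_2 = 0.7500, f(x_2) = 0.681639, coefficient = 2
x_3 = 1.0000, f(x_3) = 0.841471, coefficient = 4
x_4 = 1.2500, f(x_4) = 0.948985, coefficient = 2
x_5 = 1.5000, f(x_5) = 0.997495, coefficient = 4
x_6 = 1.7500, f(x_6) = 0.983986, coefficient = 1

I ≈ (0.250000/3) × 13.766203 = 1.147184
Exact value: 1.147158
Error: 0.000025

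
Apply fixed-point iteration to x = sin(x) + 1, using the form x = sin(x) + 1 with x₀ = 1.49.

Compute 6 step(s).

Equation: x = sin(x) + 1
Fixed-point form: x = sin(x) + 1
x₀ = 1.49

x_1 = g(1.490000) = 1.996738
x_2 = g(1.996738) = 1.910650
x_3 = g(1.910650) = 1.942803
x_4 = g(1.942803) = 1.931600
x_5 = g(1.931600) = 1.935614
x_6 = g(1.935614) = 1.934189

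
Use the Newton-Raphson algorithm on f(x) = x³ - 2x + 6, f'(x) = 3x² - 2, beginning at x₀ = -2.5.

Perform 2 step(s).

f(x) = x³ - 2x + 6
f'(x) = 3x² - 2
x₀ = -2.5

Newton-Raphson formula: x_{n+1} = x_n - f(x_n)/f'(x_n)

Iteration 1:
  f(-2.500000) = -4.625000
  f'(-2.500000) = 16.750000
  x_1 = -2.500000 - (-4.625000)/16.750000 = -2.223881
Iteration 2:
  f(-2.223881) = -0.550763
  f'(-2.223881) = 12.836935
  x_2 = -2.223881 - (-0.550763)/12.836935 = -2.180976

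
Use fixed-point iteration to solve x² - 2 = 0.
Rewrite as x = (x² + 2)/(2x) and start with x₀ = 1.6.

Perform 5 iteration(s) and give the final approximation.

Equation: x² - 2 = 0
Fixed-point form: x = (x² + 2)/(2x)
x₀ = 1.6

x_1 = g(1.600000) = 1.425000
x_2 = g(1.425000) = 1.414254
x_3 = g(1.414254) = 1.414214
x_4 = g(1.414214) = 1.414214
x_5 = g(1.414214) = 1.414214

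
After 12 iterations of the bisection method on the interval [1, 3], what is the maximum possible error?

Bisection error bound: |error| ≤ (b-a)/2^n
|error| ≤ (3 - 1)/2^12 = 2/2^12
|error| ≤ 0.0004882812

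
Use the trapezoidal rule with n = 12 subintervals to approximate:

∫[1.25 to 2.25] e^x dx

f(x) = e^x
a = 1.25, b = 2.25, n = 12
h = (b - a)/n = 0.083333

Trapezoidal rule: (h/2)[f(x₀) + 2f(x₁) + 2f(x₂) + ... + f(xₙ)]

x_0 = 1.2500, f(x_0) = 3.490343, coefficient = 1
x_1 = 1.3333, f(x_1) = 3.793668, coefficient = 2
x_2 = 1.4167, f(x_2) = 4.123353, coefficient = 2
x_3 = 1.5000, f(x_3) = 4.481689, coefficient = 2
x_4 = 1.5833, f(x_4) = 4.871166, coefficient = 2
x_5 = 1.6667, f(x_5) = 5.294490, coefficient = 2
x_6 = 1.7500, f(x_6) = 5.754603, coefficient = 2
x_7 = 1.8333, f(x_7) = 6.254701, coefficient = 2
x_8 = 1.9167, f(x_8) = 6.798260, coefficient = 2
x_9 = 2.0000, f(x_9) = 7.389056, coefficient = 2
x_10 = 2.0833, f(x_10) = 8.031195, coefficient = 2
x_11 = 2.1667, f(x_11) = 8.729138, coefficient = 2
x_12 = 2.2500, f(x_12) = 9.487736, coefficient = 1

I ≈ (0.083333/2) × 144.020717 = 6.000863
Exact value: 5.997393
Error: 0.003470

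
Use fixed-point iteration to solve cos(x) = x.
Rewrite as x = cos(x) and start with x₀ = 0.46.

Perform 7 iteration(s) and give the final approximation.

Equation: cos(x) = x
Fixed-point form: x = cos(x)
x₀ = 0.46

x_1 = g(0.460000) = 0.896052
x_2 = g(0.896052) = 0.624697
x_3 = g(0.624697) = 0.811140
x_4 = g(0.811140) = 0.688672
x_5 = g(0.688672) = 0.772091
x_6 = g(0.772091) = 0.716454
x_7 = g(0.716454) = 0.754139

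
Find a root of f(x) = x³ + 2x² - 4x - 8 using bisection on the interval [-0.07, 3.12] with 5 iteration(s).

f(x) = x³ + 2x² - 4x - 8
Initial interval: [-0.07, 3.12]

Iteration 1:
  c_1 = (-0.070000 + 3.120000)/2 = 1.525000
  f(c_1) = f(1.525000) = -5.902172
  f(a) × f(c) ≥ 0, new interval: [1.525000, 3.120000]
Iteration 2:
  c_2 = (1.525000 + 3.120000)/2 = 2.322500
  f(c_2) = f(2.322500) = 6.025592
  f(a) × f(c) < 0, new interval: [1.525000, 2.322500]
Iteration 3:
  c_3 = (1.525000 + 2.322500)/2 = 1.923750
  f(c_3) = f(1.923750) = -1.173931
  f(a) × f(c) ≥ 0, new interval: [1.923750, 2.322500]
Iteration 4:
  c_4 = (1.923750 + 2.322500)/2 = 2.123125
  f(c_4) = f(2.123125) = 2.093145
  f(a) × f(c) < 0, new interval: [1.923750, 2.123125]
Iteration 5:
  c_5 = (1.923750 + 2.123125)/2 = 2.023438
  f(c_5) = f(2.023438) = 0.379407
  f(a) × f(c) < 0, new interval: [1.923750, 2.023438]

After 5 iteration(s), the approximation is c_5 = 2.023438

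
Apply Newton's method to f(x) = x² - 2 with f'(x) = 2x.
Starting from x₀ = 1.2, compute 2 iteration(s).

f(x) = x² - 2
f'(x) = 2x
x₀ = 1.2

Newton-Raphson formula: x_{n+1} = x_n - f(x_n)/f'(x_n)

Iteration 1:
  f(1.200000) = -0.560000
  f'(1.200000) = 2.400000
  x_1 = 1.200000 - (-0.560000)/2.400000 = 1.433333
Iteration 2:
  f(1.433333) = 0.054444
  f'(1.433333) = 2.866667
  x_2 = 1.433333 - 0.054444/2.866667 = 1.414341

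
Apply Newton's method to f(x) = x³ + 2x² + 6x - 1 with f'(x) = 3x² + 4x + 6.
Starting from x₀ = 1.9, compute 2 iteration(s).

f(x) = x³ + 2x² + 6x - 1
f'(x) = 3x² + 4x + 6
x₀ = 1.9

Newton-Raphson formula: x_{n+1} = x_n - f(x_n)/f'(x_n)

Iteration 1:
  f(1.900000) = 24.479000
  f'(1.900000) = 24.430000
  x_1 = 1.900000 - 24.479000/24.430000 = 0.897994
Iteration 2:
  f(0.897994) = 6.724890
  f'(0.897994) = 12.011158
  x_2 = 0.897994 - 6.724890/12.011158 = 0.338107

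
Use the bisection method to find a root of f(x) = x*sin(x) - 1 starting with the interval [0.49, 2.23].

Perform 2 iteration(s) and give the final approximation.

f(x) = x*sin(x) - 1
Initial interval: [0.49, 2.23]

Iteration 1:
  c_1 = (0.490000 + 2.230000)/2 = 1.360000
  f(c_1) = f(1.360000) = 0.329896
  f(a) × f(c) < 0, new interval: [0.490000, 1.360000]
Iteration 2:
  c_2 = (0.490000 + 1.360000)/2 = 0.925000
  f(c_2) = f(0.925000) = -0.261276
  f(a) × f(c) ≥ 0, new interval: [0.925000, 1.360000]

After 2 iteration(s), the approximation is c_2 = 0.925000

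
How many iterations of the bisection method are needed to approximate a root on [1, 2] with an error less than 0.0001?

We need (b-a)/2^n ≤ 0.0001
(2 - 1)/2^n ≤ 0.0001
1/2^n ≤ 0.0001
2^n ≥ 10000
n ≥ log₂(10000) = 13.29
n ≥ 14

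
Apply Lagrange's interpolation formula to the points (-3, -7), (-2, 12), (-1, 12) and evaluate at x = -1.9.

Lagrange interpolation formula:
P(x) = Σ yᵢ × Lᵢ(x)
where Lᵢ(x) = Π_{j≠i} (x - xⱼ)/(xᵢ - xⱼ)

L_0(-1.9) = (-1.9 - (-2))/(-3 - (-2)) × (-1.9 - (-1))/(-3 - (-1)) = -0.045000
L_1(-1.9) = (-1.9 - (-3))/(-2 - (-3)) × (-1.9 - (-1))/(-2 - (-1)) = 0.990000
L_2(-1.9) = (-1.9 - (-3))/(-1 - (-3)) × (-1.9 - (-2))/(-1 - (-2)) = 0.055000

P(-1.9) = (-7)×L_0(-1.9) + 12×L_1(-1.9) + 12×L_2(-1.9)
P(-1.9) = 12.855000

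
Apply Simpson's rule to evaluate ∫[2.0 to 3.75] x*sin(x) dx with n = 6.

f(x) = x*sin(x)
a = 2.0, b = 3.75, n = 6
h = (b - a)/n = 0.291667

Simpson's rule: (h/3)[f(x₀) + 4f(x₁) + 2f(x₂) + ... + f(xₙ)]

x_0 = 2.0000, f(x_0) = 1.818595, coefficient = 1
x_1 = 2.2917, f(x_1) = 1.721572, coefficient = 4
x_2 = 2.5833, f(x_2) = 1.368419, coefficient = 2
x_3 = 2.8750, f(x_3) = 0.757407, coefficient = 4
x_4 = 3.1667, f(x_4) = -0.079393, coefficient = 2
x_5 = 3.4583, f(x_5) = -1.077171, coefficient = 4
x_6 = 3.7500, f(x_6) = -2.143355, coefficient = 1

I ≈ (0.291667/3) × 7.860528 = 0.764218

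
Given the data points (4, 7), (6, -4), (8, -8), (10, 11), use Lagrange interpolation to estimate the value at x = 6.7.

Lagrange interpolation formula:
P(x) = Σ yᵢ × Lᵢ(x)
where Lᵢ(x) = Π_{j≠i} (x - xⱼ)/(xᵢ - xⱼ)

L_0(6.7) = (6.7 - 6)/(4 - 6) × (6.7 - 8)/(4 - 8) × (6.7 - 10)/(4 - 10) = -0.062563
L_1(6.7) = (6.7 - 4)/(6 - 4) × (6.7 - 8)/(6 - 8) × (6.7 - 10)/(6 - 10) = 0.723937
L_2(6.7) = (6.7 - 4)/(8 - 4) × (6.7 - 6)/(8 - 6) × (6.7 - 10)/(8 - 10) = 0.389813
L_3(6.7) = (6.7 - 4)/(10 - 4) × (6.7 - 6)/(10 - 6) × (6.7 - 8)/(10 - 8) = -0.051188

P(6.7) = 7×L_0(6.7) + (-4)×L_1(6.7) + (-8)×L_2(6.7) + 11×L_3(6.7)
P(6.7) = -7.015250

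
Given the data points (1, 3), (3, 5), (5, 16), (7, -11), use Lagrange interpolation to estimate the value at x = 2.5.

Lagrange interpolation formula:
P(x) = Σ yᵢ × Lᵢ(x)
where Lᵢ(x) = Π_{j≠i} (x - xⱼ)/(xᵢ - xⱼ)

L_0(2.5) = (2.5 - 3)/(1 - 3) × (2.5 - 5)/(1 - 5) × (2.5 - 7)/(1 - 7) = 0.117188
L_1(2.5) = (2.5 - 1)/(3 - 1) × (2.5 - 5)/(3 - 5) × (2.5 - 7)/(3 - 7) = 1.054688
L_2(2.5) = (2.5 - 1)/(5 - 1) × (2.5 - 3)/(5 - 3) × (2.5 - 7)/(5 - 7) = -0.210938
L_3(2.5) = (2.5 - 1)/(7 - 1) × (2.5 - 3)/(7 - 3) × (2.5 - 5)/(7 - 5) = 0.039062

P(2.5) = 3×L_0(2.5) + 5×L_1(2.5) + 16×L_2(2.5) + (-11)×L_3(2.5)
P(2.5) = 1.820312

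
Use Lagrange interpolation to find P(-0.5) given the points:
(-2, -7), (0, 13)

Lagrange interpolation formula:
P(x) = Σ yᵢ × Lᵢ(x)
where Lᵢ(x) = Π_{j≠i} (x - xⱼ)/(xᵢ - xⱼ)

L_0(-0.5) = (-0.5 - 0)/(-2 - 0) = 0.250000
L_1(-0.5) = (-0.5 - (-2))/(0 - (-2)) = 0.750000

P(-0.5) = (-7)×L_0(-0.5) + 13×L_1(-0.5)
P(-0.5) = 8.000000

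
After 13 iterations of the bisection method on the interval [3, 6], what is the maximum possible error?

Bisection error bound: |error| ≤ (b-a)/2^n
|error| ≤ (6 - 3)/2^13 = 3/2^13
|error| ≤ 0.0003662109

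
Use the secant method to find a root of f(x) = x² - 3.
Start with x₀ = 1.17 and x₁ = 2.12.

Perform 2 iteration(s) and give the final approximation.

f(x) = x² - 3
x₀ = 1.17, x₁ = 2.12

Secant formula: x_{n+1} = x_n - f(x_n)(x_n - x_{n-1})/(f(x_n) - f(x_{n-1}))

Iteration 1:
  f(1.170000) = -1.631100
  f(2.120000) = 1.494400
  x_2 = 2.120000 - 1.494400×(2.120000 - 1.170000)/(1.494400 - (-1.631100))
       = 1.665775
Iteration 2:
  f(2.120000) = 1.494400
  f(1.665775) = -0.225193
  x_3 = 1.665775 - (-0.225193)×(1.665775 - 2.120000)/(-0.225193 - 1.494400)
       = 1.725259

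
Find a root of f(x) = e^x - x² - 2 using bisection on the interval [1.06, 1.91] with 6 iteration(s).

f(x) = e^x - x² - 2
Initial interval: [1.06, 1.91]

Iteration 1:
  c_1 = (1.060000 + 1.910000)/2 = 1.485000
  f(c_1) = f(1.485000) = 0.209740
  f(a) × f(c) < 0, new interval: [1.060000, 1.485000]
Iteration 2:
  c_2 = (1.060000 + 1.485000)/2 = 1.272500
  f(c_2) = f(1.272500) = -0.049490
  f(a) × f(c) ≥ 0, new interval: [1.272500, 1.485000]
Iteration 3:
  c_3 = (1.272500 + 1.485000)/2 = 1.378750
  f(c_3) = f(1.378750) = 0.068985
  f(a) × f(c) < 0, new interval: [1.272500, 1.378750]
Iteration 4:
  c_4 = (1.272500 + 1.378750)/2 = 1.325625
  f(c_4) = f(1.325625) = 0.007256
  f(a) × f(c) < 0, new interval: [1.272500, 1.325625]
Iteration 5:
  c_5 = (1.272500 + 1.325625)/2 = 1.299063
  f(c_5) = f(1.299063) = -0.021705
  f(a) × f(c) ≥ 0, new interval: [1.299063, 1.325625]
Iteration 6:
  c_6 = (1.299063 + 1.325625)/2 = 1.312344
  f(c_6) = f(1.312344) = -0.007376
  f(a) × f(c) ≥ 0, new interval: [1.312344, 1.325625]

After 6 iteration(s), the approximation is c_6 = 1.312344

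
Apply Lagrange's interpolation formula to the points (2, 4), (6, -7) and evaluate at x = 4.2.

Lagrange interpolation formula:
P(x) = Σ yᵢ × Lᵢ(x)
where Lᵢ(x) = Π_{j≠i} (x - xⱼ)/(xᵢ - xⱼ)

L_0(4.2) = (4.2 - 6)/(2 - 6) = 0.450000
L_1(4.2) = (4.2 - 2)/(6 - 2) = 0.550000

P(4.2) = 4×L_0(4.2) + (-7)×L_1(4.2)
P(4.2) = -2.050000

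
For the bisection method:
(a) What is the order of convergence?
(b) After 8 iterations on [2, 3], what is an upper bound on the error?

(a) Bisection has linear (order 1) convergence; the error is halved each step.

(b) Error bound = (b-a)/2^n = (3 - 2)/2^{8}
    = 1/2^{8}

(a) 1 (linear); (b) error ≤ 3.91e-03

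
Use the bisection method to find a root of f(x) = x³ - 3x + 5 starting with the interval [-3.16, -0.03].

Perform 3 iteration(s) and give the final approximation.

f(x) = x³ - 3x + 5
Initial interval: [-3.16, -0.03]

Iteration 1:
  c_1 = (-3.160000 + (-0.030000))/2 = -1.595000
  f(c_1) = f(-1.595000) = 5.727280
  f(a) × f(c) < 0, new interval: [-3.160000, -1.595000]
Iteration 2:
  c_2 = (-3.160000 + (-1.595000))/2 = -2.377500
  f(c_2) = f(-2.377500) = -1.306334
  f(a) × f(c) ≥ 0, new interval: [-2.377500, -1.595000]
Iteration 3:
  c_3 = (-2.377500 + (-1.595000))/2 = -1.986250
  f(c_3) = f(-1.986250) = 3.122618
  f(a) × f(c) < 0, new interval: [-2.377500, -1.986250]

After 3 iteration(s), the approximation is c_3 = -1.986250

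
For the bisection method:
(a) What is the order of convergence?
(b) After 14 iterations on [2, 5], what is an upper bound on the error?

(a) Bisection has linear (order 1) convergence; the error is halved each step.

(b) Error bound = (b-a)/2^n = (5 - 2)/2^{14}
    = 3/2^{14}

(a) 1 (linear); (b) error ≤ 1.83e-04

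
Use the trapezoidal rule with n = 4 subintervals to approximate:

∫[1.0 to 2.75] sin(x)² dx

f(x) = sin(x)²
a = 1.0, b = 2.75, n = 4
h = (b - a)/n = 0.437500

Trapezoidal rule: (h/2)[f(x₀) + 2f(x₁) + 2f(x₂) + ... + f(xₙ)]

x_0 = 1.0000, f(x_0) = 0.708073, coefficient = 1
x_1 = 1.4375, f(x_1) = 0.982337, coefficient = 2
x_2 = 1.8750, f(x_2) = 0.910280, coefficient = 2
x_3 = 2.3125, f(x_3) = 0.543639, coefficient = 2
x_4 = 2.7500, f(x_4) = 0.145665, coefficient = 1

I ≈ (0.437500/2) × 5.726250 = 1.252617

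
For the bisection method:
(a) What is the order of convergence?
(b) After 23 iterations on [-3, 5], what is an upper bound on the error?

(a) Bisection has linear (order 1) convergence; the error is halved each step.

(b) Error bound = (b-a)/2^n = (5 - (-3))/2^{23}
    = 8/2^{23}

(a) 1 (linear); (b) error ≤ 9.54e-07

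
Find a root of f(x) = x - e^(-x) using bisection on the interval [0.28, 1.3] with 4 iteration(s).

f(x) = x - e^(-x)
Initial interval: [0.28, 1.3]

Iteration 1:
  c_1 = (0.280000 + 1.300000)/2 = 0.790000
  f(c_1) = f(0.790000) = 0.336155
  f(a) × f(c) < 0, new interval: [0.280000, 0.790000]
Iteration 2:
  c_2 = (0.280000 + 0.790000)/2 = 0.535000
  f(c_2) = f(0.535000) = -0.050669
  f(a) × f(c) ≥ 0, new interval: [0.535000, 0.790000]
Iteration 3:
  c_3 = (0.535000 + 0.790000)/2 = 0.662500
  f(c_3) = f(0.662500) = 0.146939
  f(a) × f(c) < 0, new interval: [0.535000, 0.662500]
Iteration 4:
  c_4 = (0.535000 + 0.662500)/2 = 0.598750
  f(c_4) = f(0.598750) = 0.049252
  f(a) × f(c) < 0, new interval: [0.535000, 0.598750]

After 4 iteration(s), the approximation is c_4 = 0.598750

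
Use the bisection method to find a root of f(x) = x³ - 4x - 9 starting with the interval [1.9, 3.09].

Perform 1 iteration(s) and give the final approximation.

f(x) = x³ - 4x - 9
Initial interval: [1.9, 3.09]

Iteration 1:
  c_1 = (1.900000 + 3.090000)/2 = 2.495000
  f(c_1) = f(2.495000) = -3.448563
  f(a) × f(c) ≥ 0, new interval: [2.495000, 3.090000]

After 1 iteration(s), the approximation is c_1 = 2.495000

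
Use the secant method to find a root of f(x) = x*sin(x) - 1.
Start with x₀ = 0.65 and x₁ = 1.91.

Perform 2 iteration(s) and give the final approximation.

f(x) = x*sin(x) - 1
x₀ = 0.65, x₁ = 1.91

Secant formula: x_{n+1} = x_n - f(x_n)(x_n - x_{n-1})/(f(x_n) - f(x_{n-1}))

Iteration 1:
  f(0.650000) = -0.606629
  f(1.910000) = 0.801168
  x_2 = 1.910000 - 0.801168×(1.910000 - 0.650000)/(0.801168 - (-0.606629))
       = 1.192942
Iteration 2:
  f(1.910000) = 0.801168
  f(1.192942) = 0.108790
  x_3 = 1.192942 - 0.108790×(1.192942 - 1.910000)/(0.108790 - 0.801168)
       = 1.080274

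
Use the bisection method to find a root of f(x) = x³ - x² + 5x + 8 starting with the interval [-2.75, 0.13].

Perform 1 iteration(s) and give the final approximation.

f(x) = x³ - x² + 5x + 8
Initial interval: [-2.75, 0.13]

Iteration 1:
  c_1 = (-2.750000 + 0.130000)/2 = -1.310000
  f(c_1) = f(-1.310000) = -2.514191
  f(a) × f(c) ≥ 0, new interval: [-1.310000, 0.130000]

After 1 iteration(s), the approximation is c_1 = -1.310000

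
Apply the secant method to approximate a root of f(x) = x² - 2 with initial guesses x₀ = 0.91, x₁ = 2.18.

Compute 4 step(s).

f(x) = x² - 2
x₀ = 0.91, x₁ = 2.18

Secant formula: x_{n+1} = x_n - f(x_n)(x_n - x_{n-1})/(f(x_n) - f(x_{n-1}))

Iteration 1:
  f(0.910000) = -1.171900
  f(2.180000) = 2.752400
  x_2 = 2.180000 - 2.752400×(2.180000 - 0.910000)/(2.752400 - (-1.171900))
       = 1.289256
Iteration 2:
  f(2.180000) = 2.752400
  f(1.289256) = -0.337820
  x_3 = 1.289256 - (-0.337820)×(1.289256 - 2.180000)/(-0.337820 - 2.752400)
       = 1.386631
Iteration 3:
  f(1.289256) = -0.337820
  f(1.386631) = -0.077255
  x_4 = 1.386631 - (-0.077255)×(1.386631 - 1.289256)/(-0.077255 - (-0.337820))
       = 1.415502
Iteration 4:
  f(1.386631) = -0.077255
  f(1.415502) = 0.003645
  x_5 = 1.415502 - 0.003645×(1.415502 - 1.386631)/(0.003645 - (-0.077255))
       = 1.414201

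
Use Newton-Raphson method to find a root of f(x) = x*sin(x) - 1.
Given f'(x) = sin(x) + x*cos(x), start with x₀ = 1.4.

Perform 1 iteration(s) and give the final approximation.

f(x) = x*sin(x) - 1
f'(x) = sin(x) + x*cos(x)
x₀ = 1.4

Newton-Raphson formula: x_{n+1} = x_n - f(x_n)/f'(x_n)

Iteration 1:
  f(1.400000) = 0.379630
  f'(1.400000) = 1.223404
  x_1 = 1.400000 - 0.379630/1.223404 = 1.089694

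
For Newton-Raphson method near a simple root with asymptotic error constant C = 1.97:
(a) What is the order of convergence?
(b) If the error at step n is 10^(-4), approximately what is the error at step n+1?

(a) Newton-Raphson has quadratic (order 2) convergence near simple roots.
    This means |e_{n+1}| ≈ C|e_n|².

(b) With |e_n| = 10^(-4) and C = 1.97:
    |e_{n+1}| ≈ 1.97 × (10^(-4))² = 1.97 × 10^(-8)

(a) 2 (quadratic); (b) |e_{n+1}| ≈ 1.970e-08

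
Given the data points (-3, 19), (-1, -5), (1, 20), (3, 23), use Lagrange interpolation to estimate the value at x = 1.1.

Lagrange interpolation formula:
P(x) = Σ yᵢ × Lᵢ(x)
where Lᵢ(x) = Π_{j≠i} (x - xⱼ)/(xᵢ - xⱼ)

L_0(1.1) = (1.1 - (-1))/(-3 - (-1)) × (1.1 - 1)/(-3 - 1) × (1.1 - 3)/(-3 - 3) = 0.008313
L_1(1.1) = (1.1 - (-3))/(-1 - (-3)) × (1.1 - 1)/(-1 - 1) × (1.1 - 3)/(-1 - 3) = -0.048688
L_2(1.1) = (1.1 - (-3))/(1 - (-3)) × (1.1 - (-1))/(1 - (-1)) × (1.1 - 3)/(1 - 3) = 1.022437
L_3(1.1) = (1.1 - (-3))/(3 - (-3)) × (1.1 - (-1))/(3 - (-1)) × (1.1 - 1)/(3 - 1) = 0.017938

P(1.1) = 19×L_0(1.1) + (-5)×L_1(1.1) + 20×L_2(1.1) + 23×L_3(1.1)
P(1.1) = 21.262687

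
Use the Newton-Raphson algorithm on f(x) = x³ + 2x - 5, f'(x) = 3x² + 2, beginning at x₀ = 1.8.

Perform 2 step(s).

f(x) = x³ + 2x - 5
f'(x) = 3x² + 2
x₀ = 1.8

Newton-Raphson formula: x_{n+1} = x_n - f(x_n)/f'(x_n)

Iteration 1:
  f(1.800000) = 4.432000
  f'(1.800000) = 11.720000
  x_1 = 1.800000 - 4.432000/11.720000 = 1.421843
Iteration 2:
  f(1.421843) = 0.718137
  f'(1.421843) = 8.064913
  x_2 = 1.421843 - 0.718137/8.064913 = 1.332798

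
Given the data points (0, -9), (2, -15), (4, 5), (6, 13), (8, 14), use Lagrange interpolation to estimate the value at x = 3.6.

Lagrange interpolation formula:
P(x) = Σ yᵢ × Lᵢ(x)
where Lᵢ(x) = Π_{j≠i} (x - xⱼ)/(xᵢ - xⱼ)

L_0(3.6) = (3.6 - 2)/(0 - 2) × (3.6 - 4)/(0 - 4) × (3.6 - 6)/(0 - 6) × (3.6 - 8)/(0 - 8) = -0.017600
L_1(3.6) = (3.6 - 0)/(2 - 0) × (3.6 - 4)/(2 - 4) × (3.6 - 6)/(2 - 6) × (3.6 - 8)/(2 - 8) = 0.158400
L_2(3.6) = (3.6 - 0)/(4 - 0) × (3.6 - 2)/(4 - 2) × (3.6 - 6)/(4 - 6) × (3.6 - 8)/(4 - 8) = 0.950400
L_3(3.6) = (3.6 - 0)/(6 - 0) × (3.6 - 2)/(6 - 2) × (3.6 - 4)/(6 - 4) × (3.6 - 8)/(6 - 8) = -0.105600
L_4(3.6) = (3.6 - 0)/(8 - 0) × (3.6 - 2)/(8 - 2) × (3.6 - 4)/(8 - 4) × (3.6 - 6)/(8 - 6) = 0.014400

P(3.6) = (-9)×L_0(3.6) + (-15)×L_1(3.6) + 5×L_2(3.6) + 13×L_3(3.6) + 14×L_4(3.6)
P(3.6) = 1.363200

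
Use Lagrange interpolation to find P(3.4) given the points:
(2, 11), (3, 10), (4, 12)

Lagrange interpolation formula:
P(x) = Σ yᵢ × Lᵢ(x)
where Lᵢ(x) = Π_{j≠i} (x - xⱼ)/(xᵢ - xⱼ)

L_0(3.4) = (3.4 - 3)/(2 - 3) × (3.4 - 4)/(2 - 4) = -0.120000
L_1(3.4) = (3.4 - 2)/(3 - 2) × (3.4 - 4)/(3 - 4) = 0.840000
L_2(3.4) = (3.4 - 2)/(4 - 2) × (3.4 - 3)/(4 - 3) = 0.280000

P(3.4) = 11×L_0(3.4) + 10×L_1(3.4) + 12×L_2(3.4)
P(3.4) = 10.440000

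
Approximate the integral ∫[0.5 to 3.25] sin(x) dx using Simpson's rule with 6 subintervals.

f(x) = sin(x)
a = 0.5, b = 3.25, n = 6
h = (b - a)/n = 0.458333

Simpson's rule: (h/3)[f(x₀) + 4f(x₁) + 2f(x₂) + ... + f(xₙ)]

x_0 = 0.5000, f(x_0) = 0.479426, coefficient = 1
x_1 = 0.9583, f(x_1) = 0.818235, coefficient = 4
x_2 = 1.4167, f(x_2) = 0.988146, coefficient = 2
x_3 = 1.8750, f(x_3) = 0.954086, coefficient = 4
x_4 = 2.3333, f(x_4) = 0.723086, coefficient = 2
x_5 = 2.7917, f(x_5) = 0.342828, coefficient = 4
x_6 = 3.2500, f(x_6) = -0.108195, coefficient = 1

I ≈ (0.458333/3) × 12.254288 = 1.872183
Exact value: 1.871712
Error: 0.000471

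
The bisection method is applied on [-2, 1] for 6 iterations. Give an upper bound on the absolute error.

Bisection error bound: |error| ≤ (b-a)/2^n
|error| ≤ (1 - (-2))/2^6 = 3/2^6
|error| ≤ 0.0468750000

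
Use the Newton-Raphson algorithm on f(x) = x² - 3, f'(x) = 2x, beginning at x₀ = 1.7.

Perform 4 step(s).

f(x) = x² - 3
f'(x) = 2x
x₀ = 1.7

Newton-Raphson formula: x_{n+1} = x_n - f(x_n)/f'(x_n)

Iteration 1:
  f(1.700000) = -0.110000
  f'(1.700000) = 3.400000
  x_1 = 1.700000 - (-0.110000)/3.400000 = 1.732353
Iteration 2:
  f(1.732353) = 0.001047
  f'(1.732353) = 3.464706
  x_2 = 1.732353 - 0.001047/3.464706 = 1.732051
Iteration 3:
  f(1.732051) = 0.000000
  f'(1.732051) = 3.464102
  x_3 = 1.732051 - 0.000000/3.464102 = 1.732051
Iteration 4:
  f(1.732051) = 0.000000
  f'(1.732051) = 3.464102
  x_4 = 1.732051 - 0.000000/3.464102 = 1.732051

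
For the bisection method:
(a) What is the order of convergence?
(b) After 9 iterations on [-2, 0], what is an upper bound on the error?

(a) Bisection has linear (order 1) convergence; the error is halved each step.

(b) Error bound = (b-a)/2^n = (0 - (-2))/2^{9}
    = 2/2^{9}

(a) 1 (linear); (b) error ≤ 3.91e-03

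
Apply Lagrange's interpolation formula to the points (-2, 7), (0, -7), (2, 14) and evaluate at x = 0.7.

Lagrange interpolation formula:
P(x) = Σ yᵢ × Lᵢ(x)
where Lᵢ(x) = Π_{j≠i} (x - xⱼ)/(xᵢ - xⱼ)

L_0(0.7) = (0.7 - 0)/(-2 - 0) × (0.7 - 2)/(-2 - 2) = -0.113750
L_1(0.7) = (0.7 - (-2))/(0 - (-2)) × (0.7 - 2)/(0 - 2) = 0.877500
L_2(0.7) = (0.7 - (-2))/(2 - (-2)) × (0.7 - 0)/(2 - 0) = 0.236250

P(0.7) = 7×L_0(0.7) + (-7)×L_1(0.7) + 14×L_2(0.7)
P(0.7) = -3.631250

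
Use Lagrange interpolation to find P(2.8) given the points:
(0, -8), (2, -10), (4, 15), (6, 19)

Lagrange interpolation formula:
P(x) = Σ yᵢ × Lᵢ(x)
where Lᵢ(x) = Π_{j≠i} (x - xⱼ)/(xᵢ - xⱼ)

L_0(2.8) = (2.8 - 2)/(0 - 2) × (2.8 - 4)/(0 - 4) × (2.8 - 6)/(0 - 6) = -0.064000
L_1(2.8) = (2.8 - 0)/(2 - 0) × (2.8 - 4)/(2 - 4) × (2.8 - 6)/(2 - 6) = 0.672000
L_2(2.8) = (2.8 - 0)/(4 - 0) × (2.8 - 2)/(4 - 2) × (2.8 - 6)/(4 - 6) = 0.448000
L_3(2.8) = (2.8 - 0)/(6 - 0) × (2.8 - 2)/(6 - 2) × (2.8 - 4)/(6 - 4) = -0.056000

P(2.8) = (-8)×L_0(2.8) + (-10)×L_1(2.8) + 15×L_2(2.8) + 19×L_3(2.8)
P(2.8) = -0.552000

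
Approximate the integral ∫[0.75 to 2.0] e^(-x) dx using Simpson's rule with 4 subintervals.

f(x) = e^(-x)
a = 0.75, b = 2.0, n = 4
h = (b - a)/n = 0.312500

Simpson's rule: (h/3)[f(x₀) + 4f(x₁) + 2f(x₂) + ... + f(xₙ)]

x_0 = 0.7500, f(x_0) = 0.472367, coefficient = 1
x_1 = 1.0625, f(x_1) = 0.345591, coefficient = 4
x_2 = 1.3750, f(x_2) = 0.252840, coefficient = 2
x_3 = 1.6875, f(x_3) = 0.184981, coefficient = 4
x_4 = 2.0000, f(x_4) = 0.135335, coefficient = 1

I ≈ (0.312500/3) × 3.235670 = 0.337049
Exact value: 0.337031
Error: 0.000018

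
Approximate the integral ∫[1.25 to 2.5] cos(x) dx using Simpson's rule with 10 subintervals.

f(x) = cos(x)
a = 1.25, b = 2.5, n = 10
h = (b - a)/n = 0.125000

Simpson's rule: (h/3)[f(x₀) + 4f(x₁) + 2f(x₂) + ... + f(xₙ)]

x_0 = 1.2500, f(x_0) = 0.315322, coefficient = 1
x_1 = 1.3750, f(x_1) = 0.194548, coefficient = 4
x_2 = 1.5000, f(x_2) = 0.070737, coefficient = 2
x_3 = 1.6250, f(x_3) = -0.054177, coefficient = 4
x_4 = 1.7500, f(x_4) = -0.178246, coefficient = 2
x_5 = 1.8750, f(x_5) = -0.299534, coefficient = 4
x_6 = 2.0000, f(x_6) = -0.416147, coefficient = 2
x_7 = 2.1250, f(x_7) = -0.526266, coefficient = 4
x_8 = 2.2500, f(x_8) = -0.628174, coefficient = 2
x_9 = 2.3750, f(x_9) = -0.720278, coefficient = 4
x_10 = 2.5000, f(x_10) = -0.801144, coefficient = 1

I ≈ (0.125000/3) × -8.412311 = -0.350513
Exact value: -0.350512
Error: 0.000000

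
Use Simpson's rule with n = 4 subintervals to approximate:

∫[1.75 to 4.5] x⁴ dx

f(x) = x⁴
a = 1.75, b = 4.5, n = 4
h = (b - a)/n = 0.687500

Simpson's rule: (h/3)[f(x₀) + 4f(x₁) + 2f(x₂) + ... + f(xₙ)]

x_0 = 1.7500, f(x_0) = 9.378906, coefficient = 1
x_1 = 2.4375, f(x_1) = 35.300308, coefficient = 4
x_2 = 3.1250, f(x_2) = 95.367432, coefficient = 2
x_3 = 3.8125, f(x_3) = 211.270767, coefficient = 4
x_4 = 4.5000, f(x_4) = 410.062500, coefficient = 1

I ≈ (0.687500/3) × 1596.460571 = 365.855548
Exact value: 365.773633
Error: 0.081915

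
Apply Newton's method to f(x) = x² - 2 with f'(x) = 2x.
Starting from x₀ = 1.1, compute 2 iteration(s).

f(x) = x² - 2
f'(x) = 2x
x₀ = 1.1

Newton-Raphson formula: x_{n+1} = x_n - f(x_n)/f'(x_n)

Iteration 1:
  f(1.100000) = -0.790000
  f'(1.100000) = 2.200000
  x_1 = 1.100000 - (-0.790000)/2.200000 = 1.459091
Iteration 2:
  f(1.459091) = 0.128946
  f'(1.459091) = 2.918182
  x_2 = 1.459091 - 0.128946/2.918182 = 1.414904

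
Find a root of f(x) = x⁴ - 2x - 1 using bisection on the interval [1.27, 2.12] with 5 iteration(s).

f(x) = x⁴ - 2x - 1
Initial interval: [1.27, 2.12]

Iteration 1:
  c_1 = (1.270000 + 2.120000)/2 = 1.695000
  f(c_1) = f(1.695000) = 3.864273
  f(a) × f(c) < 0, new interval: [1.270000, 1.695000]
Iteration 2:
  c_2 = (1.270000 + 1.695000)/2 = 1.482500
  f(c_2) = f(1.482500) = 0.865352
  f(a) × f(c) < 0, new interval: [1.270000, 1.482500]
Iteration 3:
  c_3 = (1.270000 + 1.482500)/2 = 1.376250
  f(c_3) = f(1.376250) = -0.165021
  f(a) × f(c) ≥ 0, new interval: [1.376250, 1.482500]
Iteration 4:
  c_4 = (1.376250 + 1.482500)/2 = 1.429375
  f(c_4) = f(1.429375) = 0.315560
  f(a) × f(c) < 0, new interval: [1.376250, 1.429375]
Iteration 5:
  c_5 = (1.376250 + 1.429375)/2 = 1.402813
  f(c_5) = f(1.402813) = 0.066938
  f(a) × f(c) < 0, new interval: [1.376250, 1.402813]

After 5 iteration(s), the approximation is c_5 = 1.402813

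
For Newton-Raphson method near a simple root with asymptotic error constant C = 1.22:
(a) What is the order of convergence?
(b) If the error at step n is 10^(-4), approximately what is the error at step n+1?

(a) Newton-Raphson has quadratic (order 2) convergence near simple roots.
    This means |e_{n+1}| ≈ C|e_n|².

(b) With |e_n| = 10^(-4) and C = 1.22:
    |e_{n+1}| ≈ 1.22 × (10^(-4))² = 1.22 × 10^(-8)

(a) 2 (quadratic); (b) |e_{n+1}| ≈ 1.220e-08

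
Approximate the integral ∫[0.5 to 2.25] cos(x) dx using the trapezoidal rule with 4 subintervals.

f(x) = cos(x)
a = 0.5, b = 2.25, n = 4
h = (b - a)/n = 0.437500

Trapezoidal rule: (h/2)[f(x₀) + 2f(x₁) + 2f(x₂) + ... + f(xₙ)]

x_0 = 0.5000, f(x_0) = 0.877583, coefficient = 1
x_1 = 0.9375, f(x_1) = 0.591805, coefficient = 2
x_2 = 1.3750, f(x_2) = 0.194548, coefficient = 2
x_3 = 1.8125, f(x_3) = -0.239357, coefficient = 2
x_4 = 2.2500, f(x_4) = -0.628174, coefficient = 1

I ≈ (0.437500/2) × 1.343400 = 0.293869
Exact value: 0.298648
Error: 0.004779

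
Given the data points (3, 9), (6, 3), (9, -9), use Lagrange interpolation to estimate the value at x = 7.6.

Lagrange interpolation formula:
P(x) = Σ yᵢ × Lᵢ(x)
where Lᵢ(x) = Π_{j≠i} (x - xⱼ)/(xᵢ - xⱼ)

L_0(7.6) = (7.6 - 6)/(3 - 6) × (7.6 - 9)/(3 - 9) = -0.124444
L_1(7.6) = (7.6 - 3)/(6 - 3) × (7.6 - 9)/(6 - 9) = 0.715556
L_2(7.6) = (7.6 - 3)/(9 - 3) × (7.6 - 6)/(9 - 6) = 0.408889

P(7.6) = 9×L_0(7.6) + 3×L_1(7.6) + (-9)×L_2(7.6)
P(7.6) = -2.653333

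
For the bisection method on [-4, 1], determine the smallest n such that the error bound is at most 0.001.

We need (b-a)/2^n ≤ 0.001
(1 - (-4))/2^n ≤ 0.001
5/2^n ≤ 0.001
2^n ≥ 5000
n ≥ log₂(5000) = 12.29
n ≥ 13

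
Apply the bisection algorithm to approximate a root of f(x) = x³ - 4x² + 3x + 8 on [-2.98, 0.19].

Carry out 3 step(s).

f(x) = x³ - 4x² + 3x + 8
Initial interval: [-2.98, 0.19]

Iteration 1:
  c_1 = (-2.980000 + 0.190000)/2 = -1.395000
  f(c_1) = f(-1.395000) = -6.683805
  f(a) × f(c) ≥ 0, new interval: [-1.395000, 0.190000]
Iteration 2:
  c_2 = (-1.395000 + 0.190000)/2 = -0.602500
  f(c_2) = f(-0.602500) = 4.521764
  f(a) × f(c) < 0, new interval: [-1.395000, -0.602500]
Iteration 3:
  c_3 = (-1.395000 + (-0.602500))/2 = -0.998750
  f(c_3) = f(-0.998750) = 0.017489
  f(a) × f(c) < 0, new interval: [-1.395000, -0.998750]

After 3 iteration(s), the approximation is c_3 = -0.998750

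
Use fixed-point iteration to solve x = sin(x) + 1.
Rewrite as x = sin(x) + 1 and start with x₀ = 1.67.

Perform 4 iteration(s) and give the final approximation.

Equation: x = sin(x) + 1
Fixed-point form: x = sin(x) + 1
x₀ = 1.67

x_1 = g(1.670000) = 1.995083
x_2 = g(1.995083) = 1.911332
x_3 = g(1.911332) = 1.942576
x_4 = g(1.942576) = 1.931682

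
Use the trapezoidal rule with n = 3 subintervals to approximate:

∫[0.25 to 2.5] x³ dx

f(x) = x³
a = 0.25, b = 2.5, n = 3
h = (b - a)/n = 0.750000

Trapezoidal rule: (h/2)[f(x₀) + 2f(x₁) + 2f(x₂) + ... + f(xₙ)]

x_0 = 0.2500, f(x_0) = 0.015625, coefficient = 1
x_1 = 1.0000, f(x_1) = 1.000000, coefficient = 2
x_2 = 1.7500, f(x_2) = 5.359375, coefficient = 2
x_3 = 2.5000, f(x_3) = 15.625000, coefficient = 1

I ≈ (0.750000/2) × 28.359375 = 10.634766
Exact value: 9.764648
Error: 0.870117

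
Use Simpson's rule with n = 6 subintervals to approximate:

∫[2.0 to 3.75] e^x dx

f(x) = e^x
a = 2.0, b = 3.75, n = 6
h = (b - a)/n = 0.291667

Simpson's rule: (h/3)[f(x₀) + 4f(x₁) + 2f(x₂) + ... + f(xₙ)]

x_0 = 2.0000, f(x_0) = 7.389056, coefficient = 1
x_1 = 2.2917, f(x_1) = 9.891410, coefficient = 4
x_2 = 2.5833, f(x_2) = 13.241202, coefficient = 2
x_3 = 2.8750, f(x_3) = 17.725424, coefficient = 4
x_4 = 3.1667, f(x_4) = 23.728258, coefficient = 2
x_5 = 3.4583, f(x_5) = 31.763992, coefficient = 4
x_6 = 3.7500, f(x_6) = 42.521082, coefficient = 1

I ≈ (0.291667/3) × 361.372363 = 35.133424
Exact value: 35.132026
Error: 0.001398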